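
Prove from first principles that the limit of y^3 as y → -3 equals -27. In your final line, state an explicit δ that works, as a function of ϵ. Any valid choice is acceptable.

Suppose ϵ > 0. We seek δ > 0 with 0 < |y + 3| < δ ⇒ |y^3 + 27| < ϵ.
Factor: y^3 + 27 = (y + 3)(y^2 - 3y + 9), so |y^3 + 27| = |y + 3|·|y^2 - 3y + 9|.
Impose δ ≤ 2 so that |y| < 5; then |y^2 - 3y + 9| ≤ 49.
Hence |y^3 + 27| ≤ 49|y + 3|, which is < ϵ once |y + 3| < ϵ/49.
Take δ = min(2, ϵ/49). If 0 < |y + 3| < δ then both bounds hold and |y^3 + 27| ≤ 49|y + 3| < 49·(ϵ/49) = ϵ.

δ = min(2, ϵ/49)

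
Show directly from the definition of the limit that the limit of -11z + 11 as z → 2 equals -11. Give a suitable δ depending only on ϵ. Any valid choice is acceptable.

Let ϵ > 0 be given. We need δ > 0 so that 0 < |z − 2| < δ implies |(-11z + 11) + 11| < ϵ.
Since (-11z + 11) + 11 = -11(z − 2), we have |(-11z + 11) + 11| = 11|z − 2|.
So 11|z − 2| < ϵ exactly when |z − 2| < ϵ/11.
Choosing δ = ϵ/11 gives |(-11z + 11) + 11| = 11|z − 2| < ϵ whenever |z − 2| < δ.

δ = ϵ/11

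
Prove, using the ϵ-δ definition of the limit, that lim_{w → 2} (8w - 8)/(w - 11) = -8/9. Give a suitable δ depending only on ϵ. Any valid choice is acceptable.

Fix ϵ > 0. We want δ > 0 with 0 < |w − 2| < δ ⇒ |(8w - 8)/(w - 11) + 8/9| < ϵ.
Combining over a common denominator, (8w - 8)/(w - 11) + 8/9 = [(8w - 8)·(-9) − 8·(w - 11)] / [(-9)·(w - 11)] = -80(w − 2) / ((-9)(w - 11)).
So |(8w - 8)/(w - 11) + 8/9| = 80|w − 2| / (9·|w − 11|).
Restrict δ ≤ 9/2. Then |w − 2| < 9/2 gives |w − 11| = |(w − 2) + (-9)| ≥ 9 − 9/2 = 9/2.
Hence |(8w - 8)/(w - 11) + 8/9| < 80|w − 2|/(9·(9/2)) = (160/81)|w − 2|, which is < ϵ once |w − 2| < (81/160)ϵ.
Take δ = min(9/2, (81/160)ϵ). Then 0 < |w − 2| < δ forces both bounds, so |(8w - 8)/(w - 11) + 8/9| < ϵ.

δ = min(9/2, (81/160)ϵ)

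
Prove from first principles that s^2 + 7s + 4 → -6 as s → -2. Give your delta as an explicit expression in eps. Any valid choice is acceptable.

delta = min(2, eps/9)

Suppose eps > 0. We want delta > 0 such that 0 < |s + 2| < delta implies |(s^2 + 7s + 4) + 6| < eps.
(s^2 + 7s + 4) + 6 = s^2 + 7s + 10 = (s + 2)(s + 5).
So |(s^2 + 7s + 4) + 6| = |s + 2|·|s + 5|.
Assume first that |s + 2| < 2, so |s| < 4. Then |s + 5| ≤ 4 + 5 = 9.
Hence |(s^2 + 7s + 4) + 6| ≤ 9|s + 2| < eps provided |s + 2| < eps/9.
Take delta = min(2, eps/9). Then 0 < |s + 2| < delta gives both |s + 2| < 2 and |s + 2| < eps/9, so |(s^2 + 7s + 4) + 6| < eps.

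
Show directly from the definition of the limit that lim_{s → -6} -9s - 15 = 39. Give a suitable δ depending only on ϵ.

δ = ϵ/9

Suppose ϵ > 0. We need δ > 0 so that 0 < |s + 6| < δ implies |(-9s - 15) − 39| < ϵ.
Since (-9s - 15) − 39 = -9(s + 6), we have |(-9s - 15) − 39| = 9|s + 6|.
So 9|s + 6| < ϵ exactly when |s + 6| < ϵ/9.
Take δ = ϵ/9. If 0 < |s + 6| < δ then |(-9s - 15) − 39| = 9|s + 6| < 9·(ϵ/9) = ϵ.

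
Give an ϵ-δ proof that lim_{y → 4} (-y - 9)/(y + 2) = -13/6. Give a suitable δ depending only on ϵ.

δ = min(3, (18/7)ϵ)

Let ϵ > 0. We want δ > 0 with 0 < |y − 4| < δ ⇒ |(-y - 9)/(y + 2) + 13/6| < ϵ.
Combining over a common denominator, (-y - 9)/(y + 2) + 13/6 = [(-y - 9)·6 − (-13)·(y + 2)] / [6·(y + 2)] = 7(y − 4) / (6(y + 2)).
So |(-y - 9)/(y + 2) + 13/6| = 7|y − 4| / (6·|y + 2|).
Require δ ≤ 3, so |y + 2| ≥ |6| − |y − 4| > 6 − 3 = 3.
Hence |(-y - 9)/(y + 2) + 13/6| < 7|y − 4|/(6·3) = (7/18)|y − 4|, which is < ϵ once |y − 4| < (18/7)ϵ.
Take δ = min(3, (18/7)ϵ). Then 0 < |y − 4| < δ forces both bounds, so |(-y - 9)/(y + 2) + 13/6| < ϵ.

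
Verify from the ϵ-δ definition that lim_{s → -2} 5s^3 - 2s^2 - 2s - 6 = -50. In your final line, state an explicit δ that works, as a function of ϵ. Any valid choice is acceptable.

Fix ϵ > 0. We want δ > 0 such that 0 < |s + 2| < δ implies |(5s^3 - 2s^2 - 2s - 6) + 50| < ϵ.
(5s^3 - 2s^2 - 2s - 6) + 50 = 5s^3 - 2s^2 - 2s + 44 = (s + 2)(5s^2 - 12s + 22).
So |(5s^3 - 2s^2 - 2s - 6) + 50| = |s + 2|·|5s^2 - 12s + 22|.
Require δ ≤ 2. Then |s + 2| < 2 gives |s| < 4, and by the triangle inequality |5s^2 - 12s + 22| ≤ 5·4^2 + 12·4 + 22 = 150.
Hence |(5s^3 - 2s^2 - 2s - 6) + 50| ≤ 150|s + 2| < ϵ provided |s + 2| < ϵ/150.
Choosing δ = min(2, ϵ/150) ensures both conditions, hence |(5s^3 - 2s^2 - 2s - 6) + 50| < ϵ.

δ = min(2, ϵ/150)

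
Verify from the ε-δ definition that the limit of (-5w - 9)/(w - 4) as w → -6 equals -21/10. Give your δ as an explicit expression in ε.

δ = min(5, (50/29)ε)

Let ε > 0. We want δ > 0 with 0 < |w + 6| < δ ⇒ |(-5w - 9)/(w - 4) + 21/10| < ε.
Combining over a common denominator, (-5w - 9)/(w - 4) + 21/10 = [(-5w - 9)·(-10) − 21·(w - 4)] / [(-10)·(w - 4)] = 29(w + 6) / ((-10)(w - 4)).
So |(-5w - 9)/(w - 4) + 21/10| = 29|w + 6| / (10·|w − 4|).
Require δ ≤ 5, so |w − 4| ≥ |-10| − |w + 6| > 10 − 5 = 5.
Hence |(-5w - 9)/(w - 4) + 21/10| < 29|w + 6|/(10·5) = (29/50)|w + 6|, which is < ε once |w + 6| < (50/29)ε.
Take δ = min(5, (50/29)ε). Then 0 < |w + 6| < δ forces both bounds, so |(-5w - 9)/(w - 4) + 21/10| < ε.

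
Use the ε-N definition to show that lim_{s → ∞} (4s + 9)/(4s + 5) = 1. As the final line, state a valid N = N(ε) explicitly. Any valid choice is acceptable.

Fix ε > 0. We seek N > 0 such that s > N implies |(4s + 9)/(4s + 5) − 1| < ε.
(4s + 9)/(4s + 5) − 1 = (4(4s + 9) − 4(4s + 5)) / (4(4s + 5)) = 16/(4(4s + 5)).
For s > 0 we have 4s + 5 > 4s, so |(4s + 9)/(4s + 5) − 1| = 16/(4(4s + 5)) < 16/(4·4s) = 1/s.
Thus |(4s + 9)/(4s + 5) − 1| < ε whenever s > 1/ε.
Take N = 1/ε. If s > N then |(4s + 9)/(4s + 5) − 1| < 1/s < ε.

N = 1/ε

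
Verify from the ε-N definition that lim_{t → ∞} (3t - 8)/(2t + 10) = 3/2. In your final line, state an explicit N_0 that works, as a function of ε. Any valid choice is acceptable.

Fix ε > 0. We seek N_0 > 0 such that t > N_0 implies |(3t - 8)/(2t + 10) − (3/2)| < ε.
(3t - 8)/(2t + 10) − (3/2) = (2(3t - 8) − 3(2t + 10)) / (2(2t + 10)) = -46/(2(2t + 10)).
For t > 0 we have 2t + 10 > 2t, so |(3t - 8)/(2t + 10) − (3/2)| = 46/(2(2t + 10)) < 46/(2·2t) = (23/2)/t.
Thus |(3t - 8)/(2t + 10) − (3/2)| < ε whenever t > (23/2)/ε.
Take N_0 = (23/2)/ε. If t > N_0 then |(3t - 8)/(2t + 10) − (3/2)| < (23/2)/t < ε.

N_0 = (23/2)/ε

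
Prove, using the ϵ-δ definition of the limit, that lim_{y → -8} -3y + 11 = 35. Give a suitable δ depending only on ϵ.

δ = ϵ/3

Let ϵ > 0. We need δ > 0 so that 0 < |y + 8| < δ implies |(-3y + 11) − 35| < ϵ.
Since (-3y + 11) − 35 = -3(y + 8), we have |(-3y + 11) − 35| = 3|y + 8|.
Thus it suffices that |y + 8| < ϵ/3.
Take δ = ϵ/3. If 0 < |y + 8| < δ then |(-3y + 11) − 35| = 3|y + 8| < 3·(ϵ/3) = ϵ.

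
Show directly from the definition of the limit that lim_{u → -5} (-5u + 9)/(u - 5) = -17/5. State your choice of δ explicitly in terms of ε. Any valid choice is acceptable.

δ = min(5, (25/8)ε)

Suppose ε > 0. We want δ > 0 with 0 < |u + 5| < δ ⇒ |(-5u + 9)/(u - 5) + 17/5| < ε.
Combining over a common denominator, (-5u + 9)/(u - 5) + 17/5 = [(-5u + 9)·(-10) − 34·(u - 5)] / [(-10)·(u - 5)] = 16(u + 5) / ((-10)(u - 5)).
So |(-5u + 9)/(u - 5) + 17/5| = 16|u + 5| / (10·|u − 5|).
Require δ ≤ 5, so |u − 5| ≥ |-10| − |u + 5| > 10 − 5 = 5.
Hence |(-5u + 9)/(u - 5) + 17/5| < 16|u + 5|/(10·5) = (8/25)|u + 5|, which is < ε once |u + 5| < (25/8)ε.
Take δ = min(5, (25/8)ε). Then 0 < |u + 5| < δ forces both bounds, so |(-5u + 9)/(u - 5) + 17/5| < ε.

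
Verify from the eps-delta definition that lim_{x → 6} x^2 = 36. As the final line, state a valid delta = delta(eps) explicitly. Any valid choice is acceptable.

delta = min(2, eps/14)

Fix eps > 0. We seek delta > 0 with 0 < |x − 6| < delta ⇒ |x^2 − 36| < eps.
Factor: x^2 − 36 = (x − 6)(x + 6), so |x^2 − 36| = |x − 6|·|x + 6|.
Restrict delta ≤ 2. Then |x − 6| < 2 gives |x| < 8, so by the triangle inequality |x + 6| ≤ 8 + 6 = 14.
Hence |x^2 − 36| ≤ 14|x − 6|, which is < eps once |x − 6| < eps/14.
Take delta = min(2, eps/14). If 0 < |x − 6| < delta then both bounds hold and |x^2 − 36| ≤ 14|x − 6| < 14·(eps/14) = eps.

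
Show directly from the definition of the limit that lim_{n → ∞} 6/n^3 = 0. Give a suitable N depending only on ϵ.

Let ϵ > 0 be given. For n ≥ 1, |6/n^3 − 0| = 6/n^3.
6/n^3 < ϵ ⇔ n^3 > 6/ϵ ⇔ n > (6/ϵ)^{1/3}.
Take N = (6/ϵ)^{1/3}. Then n > N implies 6/n^3 < ϵ.

N = (6/ϵ)^{1/3}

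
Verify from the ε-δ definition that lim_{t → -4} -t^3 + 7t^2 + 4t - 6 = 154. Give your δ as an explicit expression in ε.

Fix ε > 0. We want δ > 0 such that 0 < |t + 4| < δ implies |(-t^3 + 7t^2 + 4t - 6) − 154| < ε.
(-t^3 + 7t^2 + 4t - 6) − 154 = -t^3 + 7t^2 + 4t - 160 = (t + 4)(-t^2 + 11t - 40).
So |(-t^3 + 7t^2 + 4t - 6) − 154| = |t + 4|·|-t^2 + 11t - 40|.
Require δ ≤ 1. Then |t + 4| < 1 gives |t| < 5, and by the triangle inequality |-t^2 + 11t - 40| ≤ 5^2 + 11·5 + 40 = 120.
Hence |(-t^3 + 7t^2 + 4t - 6) − 154| ≤ 120|t + 4| < ε provided |t + 4| < ε/120.
Take δ = min(1, ε/120). Then 0 < |t + 4| < δ gives both |t + 4| < 1 and |t + 4| < ε/120, so |(-t^3 + 7t^2 + 4t - 6) − 154| < ε.

δ = min(1, ε/120)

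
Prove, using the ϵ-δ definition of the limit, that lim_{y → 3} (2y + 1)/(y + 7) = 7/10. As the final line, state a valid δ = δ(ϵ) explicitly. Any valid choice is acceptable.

δ = min(5, (50/13)ϵ)

Let ϵ > 0 be given. We want δ > 0 with 0 < |y − 3| < δ ⇒ |(2y + 1)/(y + 7) − (7/10)| < ϵ.
Combining over a common denominator, (2y + 1)/(y + 7) − (7/10) = [(2y + 1)·10 − 7·(y + 7)] / [10·(y + 7)] = 13(y − 3) / (10(y + 7)).
So |(2y + 1)/(y + 7) − (7/10)| = 13|y − 3| / (10·|y + 7|).
Require δ ≤ 5, so |y + 7| ≥ |10| − |y − 3| > 10 − 5 = 5.
Hence |(2y + 1)/(y + 7) − (7/10)| < 13|y − 3|/(10·5) = (13/50)|y − 3|, which is < ϵ once |y − 3| < (50/13)ϵ.
Take δ = min(5, (50/13)ϵ). Then 0 < |y − 3| < δ forces both bounds, so |(2y + 1)/(y + 7) − (7/10)| < ϵ.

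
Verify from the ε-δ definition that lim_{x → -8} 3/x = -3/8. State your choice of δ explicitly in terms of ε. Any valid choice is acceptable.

Let ε > 0 be given. We seek δ > 0 such that 0 < |x + 8| < δ implies |3/x + 3/8| < ε.
|3/x + 3/8| = 3·|-8 − x|/(8·|x|) = 3|x + 8|/(8|x|).
Require δ ≤ 4 so that |x| > 8 − 4 = 4, hence 8|x| > 32.
Then |3/x + 3/8| < 3|x + 8|/32, which is < ε when |x + 8| < (32/3)ε.
Take δ = min(4, (32/3)ε). Then 0 < |x + 8| < δ gives both |x + 8| < 4 and |x + 8| < (32/3)ε, so |3/x + 3/8| < ε.

δ = min(4, (32/3)ε)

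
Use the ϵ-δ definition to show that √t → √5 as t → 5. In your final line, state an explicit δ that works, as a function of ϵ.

Let ϵ > 0 be given. We want δ > 0 such that 0 < |t − 5| < δ implies |√t − √5| < ϵ.
Multiplying by the conjugate, |√t − √5| = |t − 5|/(√t + √5).
Restrict δ ≤ 5 so that |t − 5| < 5 forces t > 0, and then √t + √5 > √5.
Hence |√t − √5| < |t − 5|/√5, which is < ϵ once |t − 5| < √5·ϵ.
Take δ = min(5, √5·ϵ). If 0 < |t − 5| < δ then t > 0 and |√t − √5| < |t − 5|/√5 < ϵ.

δ = min(5, √5·ϵ)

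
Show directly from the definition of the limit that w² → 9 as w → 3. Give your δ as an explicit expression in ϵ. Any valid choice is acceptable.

Fix ϵ > 0. We seek δ > 0 with 0 < |w − 3| < δ ⇒ |w² − 9| < ϵ.
Factor: w² − 9 = (w − 3)(w + 3), so |w² − 9| = |w − 3|·|w + 3|.
Restrict δ ≤ 1. Then |w − 3| < 1 gives |w| < 4, so by the triangle inequality |w + 3| ≤ 4 + 3 = 7.
Hence |w² − 9| ≤ 7|w − 3|, which is < ϵ once |w − 3| < ϵ/7.
Take δ = min(1, ϵ/7). If 0 < |w − 3| < δ then both bounds hold and |w² − 9| ≤ 7|w − 3| < 7·(ϵ/7) = ϵ.

δ = min(1, ϵ/7)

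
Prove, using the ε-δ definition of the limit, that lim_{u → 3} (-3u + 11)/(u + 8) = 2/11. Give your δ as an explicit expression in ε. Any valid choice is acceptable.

Let ε > 0 be given. We want δ > 0 with 0 < |u − 3| < δ ⇒ |(-3u + 11)/(u + 8) − (2/11)| < ε.
Combining over a common denominator, (-3u + 11)/(u + 8) − (2/11) = [(-3u + 11)·11 − 2·(u + 8)] / [11·(u + 8)] = -35(u − 3) / (11(u + 8)).
So |(-3u + 11)/(u + 8) − (2/11)| = 35|u − 3| / (11·|u + 8|).
Require δ ≤ 11/2, so |u + 8| ≥ |11| − |u − 3| > 11 − 11/2 = 11/2.
Hence |(-3u + 11)/(u + 8) − (2/11)| < 35|u − 3|/(11·(11/2)) = (70/121)|u − 3|, which is < ε once |u − 3| < (121/70)ε.
Take δ = min(11/2, (121/70)ε). Then 0 < |u − 3| < δ forces both bounds, so |(-3u + 11)/(u + 8) − (2/11)| < ε.

δ = min(11/2, (121/70)ε)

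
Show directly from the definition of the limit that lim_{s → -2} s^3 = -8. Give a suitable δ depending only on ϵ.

δ = min(1, ϵ/19)

Suppose ϵ > 0. We seek δ > 0 with 0 < |s + 2| < δ ⇒ |s^3 + 8| < ϵ.
Factor: s^3 + 8 = (s + 2)(s^2 - 2s + 4), so |s^3 + 8| = |s + 2|·|s^2 - 2s + 4|.
Impose δ ≤ 1 so that |s| < 3; then |s^2 - 2s + 4| ≤ 19.
Hence |s^3 + 8| ≤ 19|s + 2|, which is < ϵ once |s + 2| < ϵ/19.
Take δ = min(1, ϵ/19). If 0 < |s + 2| < δ then both bounds hold and |s^3 + 8| ≤ 19|s + 2| < 19·(ϵ/19) = ϵ.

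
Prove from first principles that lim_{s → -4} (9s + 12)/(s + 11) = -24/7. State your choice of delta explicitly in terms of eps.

Let eps > 0 be given. We want delta > 0 with 0 < |s + 4| < delta ⇒ |(9s + 12)/(s + 11) + 24/7| < eps.
Combining over a common denominator, (9s + 12)/(s + 11) + 24/7 = [(9s + 12)·7 − (-24)·(s + 11)] / [7·(s + 11)] = 87(s + 4) / (7(s + 11)).
So |(9s + 12)/(s + 11) + 24/7| = 87|s + 4| / (7·|s + 11|).
Restrict delta ≤ 7/2. Then |s + 4| < 7/2 gives |s + 11| = |(s + 4) + 7| ≥ 7 − 7/2 = 7/2.
Hence |(9s + 12)/(s + 11) + 24/7| < 87|s + 4|/(7·(7/2)) = (174/49)|s + 4|, which is < eps once |s + 4| < (49/174)eps.
Take delta = min(7/2, (49/174)eps). Then 0 < |s + 4| < delta forces both bounds, so |(9s + 12)/(s + 11) + 24/7| < eps.

delta = min(7/2, (49/174)eps)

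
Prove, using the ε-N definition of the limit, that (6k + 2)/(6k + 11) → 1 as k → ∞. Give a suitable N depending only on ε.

Let ε > 0. For k ≥ 1, |(6k + 2)/(6k + 11) − 1| = |-54|/(6(6k + 11)) = 54/(6(6k + 11)).
Since 6k + 11 ≥ 6k for k ≥ 1, this is ≤ 54/(6·6k) = (3/2)/k.
So |(6k + 2)/(6k + 11) − 1| < ε whenever k > (3/2)/ε.
Take N = (3/2)/ε. If k > N then |(6k + 2)/(6k + 11) − 1| ≤ (3/2)/k < ε.

N = (3/2)/ε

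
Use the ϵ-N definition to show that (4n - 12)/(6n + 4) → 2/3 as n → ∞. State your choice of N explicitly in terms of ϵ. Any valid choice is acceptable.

N = (22/9)/ϵ

Let ϵ > 0. For n ≥ 1, |(4n - 12)/(6n + 4) − (2/3)| = |-88|/(6(6n + 4)) = 88/(6(6n + 4)).
Since 6n + 4 ≥ 6n for n ≥ 1, this is ≤ 88/(6·6n) = (22/9)/n.
So |(4n - 12)/(6n + 4) − (2/3)| < ϵ whenever n > (22/9)/ϵ.
Take N = (22/9)/ϵ. If n > N then |(4n - 12)/(6n + 4) − (2/3)| ≤ (22/9)/n < ϵ.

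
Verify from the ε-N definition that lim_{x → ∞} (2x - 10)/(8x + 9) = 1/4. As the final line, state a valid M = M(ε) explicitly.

M = (49/32)/ε

Suppose ε > 0. We seek M > 0 such that x > M implies |(2x - 10)/(8x + 9) − (1/4)| < ε.
(2x - 10)/(8x + 9) − (1/4) = (8(2x - 10) − 2(8x + 9)) / (8(8x + 9)) = -98/(8(8x + 9)).
For x > 0 we have 8x + 9 > 8x, so |(2x - 10)/(8x + 9) − (1/4)| = 98/(8(8x + 9)) < 98/(8·8x) = (49/32)/x.
Thus |(2x - 10)/(8x + 9) − (1/4)| < ε whenever x > (49/32)/ε.
Take M = (49/32)/ε. If x > M then |(2x - 10)/(8x + 9) − (1/4)| < (49/32)/x < ε.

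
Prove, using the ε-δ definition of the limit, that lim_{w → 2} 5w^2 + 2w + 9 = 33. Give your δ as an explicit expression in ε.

δ = min(1, ε/27)

Suppose ε > 0. We want δ > 0 such that 0 < |w − 2| < δ implies |(5w^2 + 2w + 9) − 33| < ε.
(5w^2 + 2w + 9) − 33 = 5w^2 + 2w - 24 = (w − 2)(5w + 12).
So |(5w^2 + 2w + 9) − 33| = |w − 2|·|5w + 12|.
Require δ ≤ 1. Then |w − 2| < 1 gives |w| < 3, and by the triangle inequality |5w + 12| ≤ 5·3 + 12 = 27.
Hence |(5w^2 + 2w + 9) − 33| ≤ 27|w − 2| < ε provided |w − 2| < ε/27.
Choosing δ = min(1, ε/27) ensures both conditions, hence |(5w^2 + 2w + 9) − 33| < ε.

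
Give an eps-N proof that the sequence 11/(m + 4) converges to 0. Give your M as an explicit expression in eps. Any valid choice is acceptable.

Fix eps > 0. For m ≥ 1, |11/(m + 4) − 0| = 11/(m + 4) ≤ 11/m.
We need 11/m < eps, i.e. m > 11/eps.
Take M = 11/eps. If m > M then |11/(m + 4)| ≤ 11/m < eps.

M = 11/eps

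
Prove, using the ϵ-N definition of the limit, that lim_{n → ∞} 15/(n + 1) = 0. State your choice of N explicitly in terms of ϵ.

Suppose ϵ > 0. For n ≥ 1, |15/(n + 1) − 0| = 15/(n + 1) ≤ 15/n.
We need 15/n < ϵ, i.e. n > 15/ϵ.
Take N = 15/ϵ. If n > N then |15/(n + 1)| ≤ 15/n < ϵ.

N = 15/ϵ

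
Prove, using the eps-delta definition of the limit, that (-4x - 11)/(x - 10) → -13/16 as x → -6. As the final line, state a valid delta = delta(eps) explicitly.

Suppose eps > 0. We want delta > 0 with 0 < |x + 6| < delta ⇒ |(-4x - 11)/(x - 10) + 13/16| < eps.
Combining over a common denominator, (-4x - 11)/(x - 10) + 13/16 = [(-4x - 11)·(-16) − 13·(x - 10)] / [(-16)·(x - 10)] = 51(x + 6) / ((-16)(x - 10)).
So |(-4x - 11)/(x - 10) + 13/16| = 51|x + 6| / (16·|x − 10|).
Restrict delta ≤ 8. Then |x + 6| < 8 gives |x − 10| = |(x + 6) + (-16)| ≥ 16 − 8 = 8.
Hence |(-4x - 11)/(x - 10) + 13/16| < 51|x + 6|/(16·8) = (51/128)|x + 6|, which is < eps once |x + 6| < (128/51)eps.
Take delta = min(8, (128/51)eps). Then 0 < |x + 6| < delta forces both bounds, so |(-4x - 11)/(x - 10) + 13/16| < eps.

delta = min(8, (128/51)eps)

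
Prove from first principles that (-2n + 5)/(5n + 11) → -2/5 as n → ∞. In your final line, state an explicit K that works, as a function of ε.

K = (47/25)/ε

Fix ε > 0. For n ≥ 1, |(-2n + 5)/(5n + 11) + 2/5| = |47|/(5(5n + 11)) = 47/(5(5n + 11)).
Since 5n + 11 ≥ 5n for n ≥ 1, this is ≤ 47/(5·5n) = (47/25)/n.
So |(-2n + 5)/(5n + 11) + 2/5| < ε whenever n > (47/25)/ε.
Take K = (47/25)/ε. If n > K then |(-2n + 5)/(5n + 11) + 2/5| ≤ (47/25)/n < ε.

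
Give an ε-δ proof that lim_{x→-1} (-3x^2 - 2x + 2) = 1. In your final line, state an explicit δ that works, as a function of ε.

δ = min(2, ε/10)

Let ε > 0 be given. We want δ > 0 such that 0 < |x + 1| < δ implies |(-3x^2 - 2x + 2) − 1| < ε.
(-3x^2 - 2x + 2) − 1 = -3x^2 - 2x + 1 = (x + 1)(-3x + 1).
So |(-3x^2 - 2x + 2) − 1| = |x + 1|·|-3x + 1|.
Require δ ≤ 2. Then |x + 1| < 2 gives |x| < 3, and by the triangle inequality |-3x + 1| ≤ 3·3 + 1 = 10.
Hence |(-3x^2 - 2x + 2) − 1| ≤ 10|x + 1| < ε provided |x + 1| < ε/10.
Take δ = min(2, ε/10). Then 0 < |x + 1| < δ gives both |x + 1| < 2 and |x + 1| < ε/10, so |(-3x^2 - 2x + 2) − 1| < ε.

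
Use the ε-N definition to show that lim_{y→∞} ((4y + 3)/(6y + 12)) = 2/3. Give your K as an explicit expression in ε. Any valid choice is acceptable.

K = (5/6)/ε

Suppose ε > 0. We seek K > 0 such that y > K implies |(4y + 3)/(6y + 12) − (2/3)| < ε.
(4y + 3)/(6y + 12) − (2/3) = (6(4y + 3) − 4(6y + 12)) / (6(6y + 12)) = -30/(6(6y + 12)).
For y > 0 we have 6y + 12 > 6y, so |(4y + 3)/(6y + 12) − (2/3)| = 30/(6(6y + 12)) < 30/(6·6y) = (5/6)/y.
Thus |(4y + 3)/(6y + 12) − (2/3)| < ε whenever y > (5/6)/ε.
Take K = (5/6)/ε. If y > K then |(4y + 3)/(6y + 12) − (2/3)| < (5/6)/y < ε.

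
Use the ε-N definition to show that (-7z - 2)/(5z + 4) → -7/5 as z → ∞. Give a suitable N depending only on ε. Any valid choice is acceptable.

N = (18/25)/ε

Let ε > 0. We seek N > 0 such that z > N implies |(-7z - 2)/(5z + 4) + 7/5| < ε.
(-7z - 2)/(5z + 4) + 7/5 = (5(-7z - 2) − (-7)(5z + 4)) / (5(5z + 4)) = 18/(5(5z + 4)).
For z > 0 we have 5z + 4 > 5z, so |(-7z - 2)/(5z + 4) + 7/5| = 18/(5(5z + 4)) < 18/(5·5z) = (18/25)/z.
Thus |(-7z - 2)/(5z + 4) + 7/5| < ε whenever z > (18/25)/ε.
Take N = (18/25)/ε. If z > N then |(-7z - 2)/(5z + 4) + 7/5| < (18/25)/z < ε.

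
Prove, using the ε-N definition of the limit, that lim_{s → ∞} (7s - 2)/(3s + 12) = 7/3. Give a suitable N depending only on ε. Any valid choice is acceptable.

N = 10/ε

Let ε > 0. We seek N > 0 such that s > N implies |(7s - 2)/(3s + 12) − (7/3)| < ε.
(7s - 2)/(3s + 12) − (7/3) = (3(7s - 2) − 7(3s + 12)) / (3(3s + 12)) = -90/(3(3s + 12)).
For s > 0 we have 3s + 12 > 3s, so |(7s - 2)/(3s + 12) − (7/3)| = 90/(3(3s + 12)) < 90/(3·3s) = 10/s.
Thus |(7s - 2)/(3s + 12) − (7/3)| < ε whenever s > 10/ε.
Take N = 10/ε. If s > N then |(7s - 2)/(3s + 12) − (7/3)| < 10/s < ε.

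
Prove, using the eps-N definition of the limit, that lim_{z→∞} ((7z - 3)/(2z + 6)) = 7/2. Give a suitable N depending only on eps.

N = 12/eps

Let eps > 0. We seek N > 0 such that z > N implies |(7z - 3)/(2z + 6) − (7/2)| < eps.
(7z - 3)/(2z + 6) − (7/2) = (2(7z - 3) − 7(2z + 6)) / (2(2z + 6)) = -48/(2(2z + 6)).
For z > 0 we have 2z + 6 > 2z, so |(7z - 3)/(2z + 6) − (7/2)| = 48/(2(2z + 6)) < 48/(2·2z) = 12/z.
Thus |(7z - 3)/(2z + 6) − (7/2)| < eps whenever z > 12/eps.
Take N = 12/eps. If z > N then |(7z - 3)/(2z + 6) − (7/2)| < 12/z < eps.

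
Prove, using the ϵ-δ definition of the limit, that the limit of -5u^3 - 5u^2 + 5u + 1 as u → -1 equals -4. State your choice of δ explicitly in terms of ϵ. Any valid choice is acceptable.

δ = min(1, ϵ/25)

Let ϵ > 0 be given. We want δ > 0 such that 0 < |u + 1| < δ implies |(-5u^3 - 5u^2 + 5u + 1) + 4| < ϵ.
(-5u^3 - 5u^2 + 5u + 1) + 4 = -5u^3 - 5u^2 + 5u + 5 = (u + 1)(-5u^2 + 5).
So |(-5u^3 - 5u^2 + 5u + 1) + 4| = |u + 1|·|-5u^2 + 5|.
Require δ ≤ 1. Then |u + 1| < 1 gives |u| < 2, and by the triangle inequality |-5u^2 + 5| ≤ 5·2^2 + 5 = 25.
Hence |(-5u^3 - 5u^2 + 5u + 1) + 4| ≤ 25|u + 1| < ϵ provided |u + 1| < ϵ/25.
Take δ = min(1, ϵ/25). Then 0 < |u + 1| < δ gives both |u + 1| < 1 and |u + 1| < ϵ/25, so |(-5u^3 - 5u^2 + 5u + 1) + 4| < ϵ.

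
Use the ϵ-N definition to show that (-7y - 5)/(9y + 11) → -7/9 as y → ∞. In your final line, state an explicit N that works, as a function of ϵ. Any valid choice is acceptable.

N = (32/81)/ϵ

Let ϵ > 0 be given. We seek N > 0 such that y > N implies |(-7y - 5)/(9y + 11) + 7/9| < ϵ.
(-7y - 5)/(9y + 11) + 7/9 = (9(-7y - 5) − (-7)(9y + 11)) / (9(9y + 11)) = 32/(9(9y + 11)).
For y > 0 we have 9y + 11 > 9y, so |(-7y - 5)/(9y + 11) + 7/9| = 32/(9(9y + 11)) < 32/(9·9y) = (32/81)/y.
Thus |(-7y - 5)/(9y + 11) + 7/9| < ϵ whenever y > (32/81)/ϵ.
Take N = (32/81)/ϵ. If y > N then |(-7y - 5)/(9y + 11) + 7/9| < (32/81)/y < ϵ.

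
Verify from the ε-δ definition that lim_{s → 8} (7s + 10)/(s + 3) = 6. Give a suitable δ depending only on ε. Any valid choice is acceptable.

Fix ε > 0. We want δ > 0 with 0 < |s − 8| < δ ⇒ |(7s + 10)/(s + 3) − 6| < ε.
Combining over a common denominator, (7s + 10)/(s + 3) − 6 = [(7s + 10)·11 − 66·(s + 3)] / [11·(s + 3)] = 11(s − 8) / (11(s + 3)).
So |(7s + 10)/(s + 3) − 6| = 11|s − 8| / (11·|s + 3|).
Require δ ≤ 11/2, so |s + 3| ≥ |11| − |s − 8| > 11 − 11/2 = 11/2.
Hence |(7s + 10)/(s + 3) − 6| < 11|s − 8|/(11·(11/2)) = (2/11)|s − 8|, which is < ε once |s − 8| < (11/2)ε.
Take δ = min(11/2, (11/2)ε). Then 0 < |s − 8| < δ forces both bounds, so |(7s + 10)/(s + 3) − 6| < ε.

δ = min(11/2, (11/2)ε)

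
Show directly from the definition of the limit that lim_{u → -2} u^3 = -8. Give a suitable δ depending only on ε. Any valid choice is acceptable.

δ = min(1, ε/19)

Let ε > 0. We seek δ > 0 with 0 < |u + 2| < δ ⇒ |u^3 + 8| < ε.
Factor: u^3 + 8 = (u + 2)(u^2 - 2u + 4), so |u^3 + 8| = |u + 2|·|u^2 - 2u + 4|.
Impose δ ≤ 1 so that |u| < 3; then |u^2 - 2u + 4| ≤ 19.
Hence |u^3 + 8| ≤ 19|u + 2|, which is < ε once |u + 2| < ε/19.
Take δ = min(1, ε/19). If 0 < |u + 2| < δ then both bounds hold and |u^3 + 8| ≤ 19|u + 2| < 19·(ε/19) = ε.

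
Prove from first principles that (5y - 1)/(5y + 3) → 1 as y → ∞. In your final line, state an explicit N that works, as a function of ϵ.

N = (4/5)/ϵ

Fix ϵ > 0. We seek N > 0 such that y > N implies |(5y - 1)/(5y + 3) − 1| < ϵ.
(5y - 1)/(5y + 3) − 1 = (5(5y - 1) − 5(5y + 3)) / (5(5y + 3)) = -20/(5(5y + 3)).
For y > 0 we have 5y + 3 > 5y, so |(5y - 1)/(5y + 3) − 1| = 20/(5(5y + 3)) < 20/(5·5y) = (4/5)/y.
Thus |(5y - 1)/(5y + 3) − 1| < ϵ whenever y > (4/5)/ϵ.
Take N = (4/5)/ϵ. If y > N then |(5y - 1)/(5y + 3) − 1| < (4/5)/y < ϵ.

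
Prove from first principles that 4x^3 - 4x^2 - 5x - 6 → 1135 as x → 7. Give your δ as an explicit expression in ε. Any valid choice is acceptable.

Fix ε > 0. We want δ > 0 such that 0 < |x − 7| < δ implies |(4x^3 - 4x^2 - 5x - 6) − 1135| < ε.
(4x^3 - 4x^2 - 5x - 6) − 1135 = 4x^3 - 4x^2 - 5x - 1141 = (x − 7)(4x^2 + 24x + 163).
So |(4x^3 - 4x^2 - 5x - 6) − 1135| = |x − 7|·|4x^2 + 24x + 163|.
Require δ ≤ 2. Then |x − 7| < 2 gives |x| < 9, and by the triangle inequality |4x^2 + 24x + 163| ≤ 4·9^2 + 24·9 + 163 = 703.
Hence |(4x^3 - 4x^2 - 5x - 6) − 1135| ≤ 703|x − 7| < ε provided |x − 7| < ε/703.
Take δ = min(2, ε/703). Then 0 < |x − 7| < δ gives both |x − 7| < 2 and |x − 7| < ε/703, so |(4x^3 - 4x^2 - 5x - 6) − 1135| < ε.

δ = min(2, ε/703)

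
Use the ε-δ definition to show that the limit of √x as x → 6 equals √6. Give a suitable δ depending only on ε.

δ = min(6, √6·ε)

Let ε > 0 be given. We want δ > 0 such that 0 < |x − 6| < δ implies |√x − √6| < ε.
Multiplying by the conjugate, |√x − √6| = |x − 6|/(√x + √6).
Restrict δ ≤ 6 so that |x − 6| < 6 forces x > 0, and then √x + √6 > √6.
Hence |√x − √6| < |x − 6|/√6, which is < ε once |x − 6| < √6·ε.
Take δ = min(6, √6·ε). If 0 < |x − 6| < δ then x > 0 and |√x − √6| < |x − 6|/√6 < ε.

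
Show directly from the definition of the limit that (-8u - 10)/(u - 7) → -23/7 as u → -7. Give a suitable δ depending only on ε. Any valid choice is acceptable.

Fix ε > 0. We want δ > 0 with 0 < |u + 7| < δ ⇒ |(-8u - 10)/(u - 7) + 23/7| < ε.
Combining over a common denominator, (-8u - 10)/(u - 7) + 23/7 = [(-8u - 10)·(-14) − 46·(u - 7)] / [(-14)·(u - 7)] = 66(u + 7) / ((-14)(u - 7)).
So |(-8u - 10)/(u - 7) + 23/7| = 66|u + 7| / (14·|u − 7|).
Require δ ≤ 7, so |u − 7| ≥ |-14| − |u + 7| > 14 − 7 = 7.
Hence |(-8u - 10)/(u - 7) + 23/7| < 66|u + 7|/(14·7) = (33/49)|u + 7|, which is < ε once |u + 7| < (49/33)ε.
Take δ = min(7, (49/33)ε). Then 0 < |u + 7| < δ forces both bounds, so |(-8u - 10)/(u - 7) + 23/7| < ε.

δ = min(7, (49/33)ε)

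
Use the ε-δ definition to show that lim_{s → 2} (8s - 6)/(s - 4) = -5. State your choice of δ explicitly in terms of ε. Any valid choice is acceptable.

Let ε > 0. We want δ > 0 with 0 < |s − 2| < δ ⇒ |(8s - 6)/(s - 4) + 5| < ε.
Combining over a common denominator, (8s - 6)/(s - 4) + 5 = [(8s - 6)·(-2) − 10·(s - 4)] / [(-2)·(s - 4)] = -26(s − 2) / ((-2)(s - 4)).
So |(8s - 6)/(s - 4) + 5| = 26|s − 2| / (2·|s − 4|).
Restrict δ ≤ 1. Then |s − 2| < 1 gives |s − 4| = |(s − 2) + (-2)| ≥ 2 − 1 = 1.
Hence |(8s - 6)/(s - 4) + 5| < 26|s − 2|/(2·1) = 13|s − 2|, which is < ε once |s − 2| < (1/13)ε.
Take δ = min(1, (1/13)ε). Then 0 < |s − 2| < δ forces both bounds, so |(8s - 6)/(s - 4) + 5| < ε.

δ = min(1, (1/13)ε)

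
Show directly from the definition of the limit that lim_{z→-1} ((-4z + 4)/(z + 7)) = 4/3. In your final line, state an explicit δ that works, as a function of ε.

Suppose ε > 0. We want δ > 0 with 0 < |z + 1| < δ ⇒ |(-4z + 4)/(z + 7) − (4/3)| < ε.
Combining over a common denominator, (-4z + 4)/(z + 7) − (4/3) = [(-4z + 4)·6 − 8·(z + 7)] / [6·(z + 7)] = -32(z + 1) / (6(z + 7)).
So |(-4z + 4)/(z + 7) − (4/3)| = 32|z + 1| / (6·|z + 7|).
Restrict δ ≤ 3. Then |z + 1| < 3 gives |z + 7| = |(z + 1) + 6| ≥ 6 − 3 = 3.
Hence |(-4z + 4)/(z + 7) − (4/3)| < 32|z + 1|/(6·3) = (16/9)|z + 1|, which is < ε once |z + 1| < (9/16)ε.
Take δ = min(3, (9/16)ε). Then 0 < |z + 1| < δ forces both bounds, so |(-4z + 4)/(z + 7) − (4/3)| < ε.

δ = min(3, (9/16)ε)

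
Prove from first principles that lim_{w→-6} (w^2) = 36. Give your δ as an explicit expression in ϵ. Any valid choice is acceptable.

δ = min(1, ϵ/13)

Let ϵ > 0 be given. We seek δ > 0 with 0 < |w + 6| < δ ⇒ |w^2 − 36| < ϵ.
Factor: w^2 − 36 = (w + 6)(w - 6), so |w^2 − 36| = |w + 6|·|w - 6|.
Restrict δ ≤ 1. Then |w + 6| < 1 gives |w| < 7, so by the triangle inequality |w - 6| ≤ 7 + 6 = 13.
Hence |w^2 − 36| ≤ 13|w + 6|, which is < ϵ once |w + 6| < ϵ/13.
Take δ = min(1, ϵ/13). If 0 < |w + 6| < δ then both bounds hold and |w^2 − 36| ≤ 13|w + 6| < 13·(ϵ/13) = ϵ.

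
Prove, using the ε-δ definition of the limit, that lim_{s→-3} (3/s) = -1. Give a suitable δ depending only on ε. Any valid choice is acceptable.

δ = min(3/2, (3/2)ε)

Fix ε > 0. We seek δ > 0 such that 0 < |s + 3| < δ implies |3/s + 1| < ε.
|3/s + 1| = 3·|-3 − s|/(3·|s|) = 3|s + 3|/(3|s|).
Require δ ≤ 3/2 so that |s| > 3 − 3/2 = 3/2, hence 3|s| > 9/2.
Then |3/s + 1| < 3|s + 3|/(9/2), which is < ε when |s + 3| < (3/2)ε.
Take δ = min(3/2, (3/2)ε). Then 0 < |s + 3| < δ gives both |s + 3| < 3/2 and |s + 3| < (3/2)ε, so |3/s + 1| < ε.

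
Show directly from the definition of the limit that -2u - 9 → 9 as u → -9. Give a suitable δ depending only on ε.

Suppose ε > 0. We need δ > 0 so that 0 < |u + 9| < δ implies |(-2u - 9) − 9| < ε.
Since (-2u - 9) − 9 = -2(u + 9), we have |(-2u - 9) − 9| = 2|u + 9|.
Thus it suffices that |u + 9| < ε/2.
Take δ = ε/2. If 0 < |u + 9| < δ then |(-2u - 9) − 9| = 2|u + 9| < 2·(ε/2) = ε.

δ = ε/2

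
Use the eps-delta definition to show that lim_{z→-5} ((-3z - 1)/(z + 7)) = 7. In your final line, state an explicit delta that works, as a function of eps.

delta = min(1, (1/10)eps)

Let eps > 0. We want delta > 0 with 0 < |z + 5| < delta ⇒ |(-3z - 1)/(z + 7) − 7| < eps.
Combining over a common denominator, (-3z - 1)/(z + 7) − 7 = [(-3z - 1)·2 − 14·(z + 7)] / [2·(z + 7)] = -20(z + 5) / (2(z + 7)).
So |(-3z - 1)/(z + 7) − 7| = 20|z + 5| / (2·|z + 7|).
Restrict delta ≤ 1. Then |z + 5| < 1 gives |z + 7| = |(z + 5) + 2| ≥ 2 − 1 = 1.
Hence |(-3z - 1)/(z + 7) − 7| < 20|z + 5|/(2·1) = 10|z + 5|, which is < eps once |z + 5| < (1/10)eps.
Take delta = min(1, (1/10)eps). Then 0 < |z + 5| < delta forces both bounds, so |(-3z - 1)/(z + 7) − 7| < eps.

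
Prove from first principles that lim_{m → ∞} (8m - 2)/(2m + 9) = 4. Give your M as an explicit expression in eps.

Suppose eps > 0. For m ≥ 1, |(8m - 2)/(2m + 9) − 4| = |-76|/(2(2m + 9)) = 76/(2(2m + 9)).
Since 2m + 9 ≥ 2m for m ≥ 1, this is ≤ 76/(2·2m) = 19/m.
So |(8m - 2)/(2m + 9) − 4| < eps whenever m > 19/eps.
Take M = 19/eps. If m > M then |(8m - 2)/(2m + 9) − 4| ≤ 19/m < eps.

M = 19/eps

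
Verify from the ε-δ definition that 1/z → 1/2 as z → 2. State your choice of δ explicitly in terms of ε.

δ = min(1, 2ε)

Let ε > 0. We seek δ > 0 such that 0 < |z − 2| < δ implies |1/z − (1/2)| < ε.
|1/z − (1/2)| = |2 − z|/(2·|z|) = |z − 2|/(2|z|).
Restrict δ ≤ 1. Then |z − 2| < 1 gives |z| > 1, so 2|z| > 2.
Then |1/z − (1/2)| < |z − 2|/2, which is < ε when |z − 2| < 2ε.
Take δ = min(1, 2ε). Then 0 < |z − 2| < δ gives both |z − 2| < 1 and |z − 2| < 2ε, so |1/z − (1/2)| < ε.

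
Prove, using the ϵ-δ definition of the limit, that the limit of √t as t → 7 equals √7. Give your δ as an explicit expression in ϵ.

Let ϵ > 0. We want δ > 0 such that 0 < |t − 7| < δ implies |√t − √7| < ϵ.
Rationalise: √t − √7 = (t − 7)/(√t + √7), so |√t − √7| = |t − 7|/(√t + √7).
Restrict δ ≤ 7 so that |t − 7| < 7 forces t > 0, and then √t + √7 > √7.
Hence |√t − √7| < |t − 7|/√7, which is < ϵ once |t − 7| < √7·ϵ.
Take δ = min(7, √7·ϵ). If 0 < |t − 7| < δ then t > 0 and |√t − √7| < |t − 7|/√7 < ϵ.

δ = min(7, √7·ϵ)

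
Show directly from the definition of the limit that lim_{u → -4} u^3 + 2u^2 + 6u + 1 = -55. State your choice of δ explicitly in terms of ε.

Suppose ε > 0. We want δ > 0 such that 0 < |u + 4| < δ implies |(u^3 + 2u^2 + 6u + 1) + 55| < ε.
(u^3 + 2u^2 + 6u + 1) + 55 = u^3 + 2u^2 + 6u + 56 = (u + 4)(u^2 - 2u + 14).
So |(u^3 + 2u^2 + 6u + 1) + 55| = |u + 4|·|u^2 - 2u + 14|.
Assume first that |u + 4| < 1, so |u| < 5. Then |u^2 - 2u + 14| ≤ 5^2 + 2·5 + 14 = 49.
Hence |(u^3 + 2u^2 + 6u + 1) + 55| ≤ 49|u + 4| < ε provided |u + 4| < ε/49.
Take δ = min(1, ε/49). Then 0 < |u + 4| < δ gives both |u + 4| < 1 and |u + 4| < ε/49, so |(u^3 + 2u^2 + 6u + 1) + 55| < ε.

δ = min(1, ε/49)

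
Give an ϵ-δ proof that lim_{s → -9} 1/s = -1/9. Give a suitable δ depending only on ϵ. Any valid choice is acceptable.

Fix ϵ > 0. We seek δ > 0 such that 0 < |s + 9| < δ implies |1/s + 1/9| < ϵ.
|1/s + 1/9| = |-9 − s|/(9·|s|) = |s + 9|/(9|s|).
Restrict δ ≤ 9/2. Then |s + 9| < 9/2 gives |s| > 9/2, so 9|s| > 81/2.
Then |1/s + 1/9| < |s + 9|/(81/2), which is < ϵ when |s + 9| < (81/2)ϵ.
Take δ = min(9/2, (81/2)ϵ). Then 0 < |s + 9| < δ gives both |s + 9| < 9/2 and |s + 9| < (81/2)ϵ, so |1/s + 1/9| < ϵ.

δ = min(9/2, (81/2)ϵ)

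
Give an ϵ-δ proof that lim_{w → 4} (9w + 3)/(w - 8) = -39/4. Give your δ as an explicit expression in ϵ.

δ = min(2, (8/75)ϵ)

Fix ϵ > 0. We want δ > 0 with 0 < |w − 4| < δ ⇒ |(9w + 3)/(w - 8) + 39/4| < ϵ.
Combining over a common denominator, (9w + 3)/(w - 8) + 39/4 = [(9w + 3)·(-4) − 39·(w - 8)] / [(-4)·(w - 8)] = -75(w − 4) / ((-4)(w - 8)).
So |(9w + 3)/(w - 8) + 39/4| = 75|w − 4| / (4·|w − 8|).
Restrict δ ≤ 2. Then |w − 4| < 2 gives |w − 8| = |(w − 4) + (-4)| ≥ 4 − 2 = 2.
Hence |(9w + 3)/(w - 8) + 39/4| < 75|w − 4|/(4·2) = (75/8)|w − 4|, which is < ϵ once |w − 4| < (8/75)ϵ.
Take δ = min(2, (8/75)ϵ). Then 0 < |w − 4| < δ forces both bounds, so |(9w + 3)/(w - 8) + 39/4| < ϵ.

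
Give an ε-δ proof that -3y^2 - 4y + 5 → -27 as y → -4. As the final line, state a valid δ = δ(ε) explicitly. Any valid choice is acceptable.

Let ε > 0 be given. We want δ > 0 such that 0 < |y + 4| < δ implies |(-3y^2 - 4y + 5) + 27| < ε.
(-3y^2 - 4y + 5) + 27 = -3y^2 - 4y + 32 = (y + 4)(-3y + 8).
So |(-3y^2 - 4y + 5) + 27| = |y + 4|·|-3y + 8|.
Require δ ≤ 1. Then |y + 4| < 1 gives |y| < 5, and by the triangle inequality |-3y + 8| ≤ 3·5 + 8 = 23.
Hence |(-3y^2 - 4y + 5) + 27| ≤ 23|y + 4| < ε provided |y + 4| < ε/23.
Choosing δ = min(1, ε/23) ensures both conditions, hence |(-3y^2 - 4y + 5) + 27| < ε.

δ = min(1, ε/23)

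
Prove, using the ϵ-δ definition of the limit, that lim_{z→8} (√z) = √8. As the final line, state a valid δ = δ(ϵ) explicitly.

δ = min(8, √8·ϵ)

Suppose ϵ > 0. We want δ > 0 such that 0 < |z − 8| < δ implies |√z − √8| < ϵ.
Rationalise: √z − √8 = (z − 8)/(√z + √8), so |√z − √8| = |z − 8|/(√z + √8).
Restrict δ ≤ 8 so that |z − 8| < 8 forces z > 0, and then √z + √8 > √8.
Hence |√z − √8| < |z − 8|/√8, which is < ϵ once |z − 8| < √8·ϵ.
Take δ = min(8, √8·ϵ). If 0 < |z − 8| < δ then z > 0 and |√z − √8| < |z − 8|/√8 < ϵ.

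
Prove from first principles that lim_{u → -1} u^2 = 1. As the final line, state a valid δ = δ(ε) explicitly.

Let ε > 0. We seek δ > 0 with 0 < |u + 1| < δ ⇒ |u^2 − 1| < ε.
Factor: u^2 − 1 = (u + 1)(u - 1), so |u^2 − 1| = |u + 1|·|u - 1|.
Impose δ ≤ 2 so that |u| < 3; then |u - 1| ≤ 4.
Hence |u^2 − 1| ≤ 4|u + 1|, which is < ε once |u + 1| < ε/4.
Take δ = min(2, ε/4). If 0 < |u + 1| < δ then both bounds hold and |u^2 − 1| ≤ 4|u + 1| < 4·(ε/4) = ε.

δ = min(2, ε/4)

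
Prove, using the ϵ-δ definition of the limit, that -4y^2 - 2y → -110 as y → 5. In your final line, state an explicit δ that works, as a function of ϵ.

Let ϵ > 0. We want δ > 0 such that 0 < |y − 5| < δ implies |(-4y^2 - 2y) + 110| < ϵ.
(-4y^2 - 2y) + 110 = -4y^2 - 2y + 110 = (y − 5)(-4y - 22).
So |(-4y^2 - 2y) + 110| = |y − 5|·|-4y - 22|.
Require δ ≤ 1. Then |y − 5| < 1 gives |y| < 6, and by the triangle inequality |-4y - 22| ≤ 4·6 + 22 = 46.
Hence |(-4y^2 - 2y) + 110| ≤ 46|y − 5| < ϵ provided |y − 5| < ϵ/46.
Choosing δ = min(1, ϵ/46) ensures both conditions, hence |(-4y^2 - 2y) + 110| < ϵ.

δ = min(1, ϵ/46)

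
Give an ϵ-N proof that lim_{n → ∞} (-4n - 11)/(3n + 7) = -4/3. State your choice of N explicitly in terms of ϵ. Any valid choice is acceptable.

Let ϵ > 0. For n ≥ 1, |(-4n - 11)/(3n + 7) + 4/3| = |-5|/(3(3n + 7)) = 5/(3(3n + 7)).
Since 3n + 7 ≥ 3n for n ≥ 1, this is ≤ 5/(3·3n) = (5/9)/n.
So |(-4n - 11)/(3n + 7) + 4/3| < ϵ whenever n > (5/9)/ϵ.
Take N = (5/9)/ϵ. If n > N then |(-4n - 11)/(3n + 7) + 4/3| ≤ (5/9)/n < ϵ.

N = (5/9)/ϵ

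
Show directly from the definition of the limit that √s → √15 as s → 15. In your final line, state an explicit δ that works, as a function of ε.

Fix ε > 0. We want δ > 0 such that 0 < |s − 15| < δ implies |√s − √15| < ε.
Rationalise: √s − √15 = (s − 15)/(√s + √15), so |√s − √15| = |s − 15|/(√s + √15).
Restrict δ ≤ 15 so that |s − 15| < 15 forces s > 0, and then √s + √15 > √15.
Hence |√s − √15| < |s − 15|/√15, which is < ε once |s − 15| < √15·ε.
Take δ = min(15, √15·ε). If 0 < |s − 15| < δ then s > 0 and |√s − √15| < |s − 15|/√15 < ε.

δ = min(15, √15·ε)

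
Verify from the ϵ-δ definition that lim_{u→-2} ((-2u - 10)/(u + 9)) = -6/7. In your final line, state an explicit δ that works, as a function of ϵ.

Let ϵ > 0. We want δ > 0 with 0 < |u + 2| < δ ⇒ |(-2u - 10)/(u + 9) + 6/7| < ϵ.
Combining over a common denominator, (-2u - 10)/(u + 9) + 6/7 = [(-2u - 10)·7 − (-6)·(u + 9)] / [7·(u + 9)] = -8(u + 2) / (7(u + 9)).
So |(-2u - 10)/(u + 9) + 6/7| = 8|u + 2| / (7·|u + 9|).
Restrict δ ≤ 7/2. Then |u + 2| < 7/2 gives |u + 9| = |(u + 2) + 7| ≥ 7 − 7/2 = 7/2.
Hence |(-2u - 10)/(u + 9) + 6/7| < 8|u + 2|/(7·(7/2)) = (16/49)|u + 2|, which is < ϵ once |u + 2| < (49/16)ϵ.
Take δ = min(7/2, (49/16)ϵ). Then 0 < |u + 2| < δ forces both bounds, so |(-2u - 10)/(u + 9) + 6/7| < ϵ.

δ = min(7/2, (49/16)ϵ)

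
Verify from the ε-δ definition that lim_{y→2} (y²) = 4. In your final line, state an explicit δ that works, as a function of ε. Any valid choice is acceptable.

δ = min(1, ε/5)

Let ε > 0. We seek δ > 0 with 0 < |y − 2| < δ ⇒ |y² − 4| < ε.
Factor: y² − 4 = (y − 2)(y + 2), so |y² − 4| = |y − 2|·|y + 2|.
Restrict δ ≤ 1. Then |y − 2| < 1 gives |y| < 3, so by the triangle inequality |y + 2| ≤ 3 + 2 = 5.
Hence |y² − 4| ≤ 5|y − 2|, which is < ε once |y − 2| < ε/5.
Take δ = min(1, ε/5). If 0 < |y − 2| < δ then both bounds hold and |y² − 4| ≤ 5|y − 2| < 5·(ε/5) = ε.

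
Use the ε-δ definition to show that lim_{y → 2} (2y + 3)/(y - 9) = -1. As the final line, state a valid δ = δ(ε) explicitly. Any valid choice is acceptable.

Fix ε > 0. We want δ > 0 with 0 < |y − 2| < δ ⇒ |(2y + 3)/(y - 9) + 1| < ε.
Combining over a common denominator, (2y + 3)/(y - 9) + 1 = [(2y + 3)·(-7) − 7·(y - 9)] / [(-7)·(y - 9)] = -21(y − 2) / ((-7)(y - 9)).
So |(2y + 3)/(y - 9) + 1| = 21|y − 2| / (7·|y − 9|).
Restrict δ ≤ 7/2. Then |y − 2| < 7/2 gives |y − 9| = |(y − 2) + (-7)| ≥ 7 − 7/2 = 7/2.
Hence |(2y + 3)/(y - 9) + 1| < 21|y − 2|/(7·(7/2)) = (6/7)|y − 2|, which is < ε once |y − 2| < (7/6)ε.
Take δ = min(7/2, (7/6)ε). Then 0 < |y − 2| < δ forces both bounds, so |(2y + 3)/(y - 9) + 1| < ε.

δ = min(7/2, (7/6)ε)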